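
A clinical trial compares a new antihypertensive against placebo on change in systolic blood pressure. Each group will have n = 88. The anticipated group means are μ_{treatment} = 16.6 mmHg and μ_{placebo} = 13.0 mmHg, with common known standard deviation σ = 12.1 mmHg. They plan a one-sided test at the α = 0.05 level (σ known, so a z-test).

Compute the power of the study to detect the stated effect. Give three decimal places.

Power ≈ 0.629

Standardized effect: d = |μ_{treatment} − μ_{placebo}| / σ = |16.6 − 13.0| / 12.1 = 0.2975
Noncentrality parameter: δ = d·√(n/2) = 0.2975 × √(88/2) = 1.9735
Critical value for a one-sided test at α = 0.05: z_α = 1.645.
Power = P(Z > 1.645 − δ) = Φ(0.329) = 0.6288.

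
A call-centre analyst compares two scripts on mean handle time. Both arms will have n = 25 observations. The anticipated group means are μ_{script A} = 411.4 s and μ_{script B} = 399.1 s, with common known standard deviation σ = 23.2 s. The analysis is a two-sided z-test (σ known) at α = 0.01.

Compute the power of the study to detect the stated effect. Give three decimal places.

Power ≈ 0.242

Standardized effect: d = |μ_{script A} − μ_{script B}| / σ = |411.4 − 399.1| / 23.2 = 0.5302
Noncentrality parameter: δ = d·√(n/2) = 0.5302 × √(25/2) = 1.8744
Critical value for a two-sided test at α = 0.01: z_{α/2} = 2.576.
Power = Φ(δ − 2.576) + Φ(−δ − 2.576) = Φ(-0.701) + Φ(-4.450) = 0.2415 + 0.0000 = 0.2415.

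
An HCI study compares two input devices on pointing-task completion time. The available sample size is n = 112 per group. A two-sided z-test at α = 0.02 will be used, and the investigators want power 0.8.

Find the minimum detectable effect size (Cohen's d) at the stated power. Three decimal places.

d ≈ 0.423

Need Φ(δ − 2.326) = 0.8, so δ = 2.326 + 0.842 = 3.168.
(The second rejection-region term Φ(−δ − z_{α/2}) is negligible and dropped.)
δ = d·√(n/2) ⇒ d = δ/√(n/2) = 3.168/√(112/2) = 0.4233.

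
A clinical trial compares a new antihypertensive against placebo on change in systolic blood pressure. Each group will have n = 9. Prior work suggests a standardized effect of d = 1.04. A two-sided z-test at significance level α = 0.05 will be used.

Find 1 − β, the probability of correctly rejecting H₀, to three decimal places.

Noncentrality parameter: λ = d·√(n/2) = 1.04 × √(9/2) = 2.2062
Critical value for a two-sided test at α = 0.05: z_{α/2} = 1.960.
Power = Φ(λ − 1.960) + Φ(−λ − 1.960) = Φ(0.246) + Φ(-4.166) = 0.5972 + 0.0000 = 0.5973.

Power ≈ 0.597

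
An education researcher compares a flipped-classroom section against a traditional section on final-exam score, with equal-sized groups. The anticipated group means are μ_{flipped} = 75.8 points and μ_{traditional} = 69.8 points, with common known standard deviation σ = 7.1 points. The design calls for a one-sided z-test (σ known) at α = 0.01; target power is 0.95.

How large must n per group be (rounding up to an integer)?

n = 45 per group

Standardized effect: d = |μ_{flipped} − μ_{traditional}| / σ = |75.8 − 69.8| / 7.1 = 0.8451
For power 0.95 need Φ(δ − z_{0.01}) = 0.95, so δ = z_{0.01} + z_{0.05} = 2.326 + 1.645 = 3.971.
δ = d·√(n/2) ⇒ n = 2(δ/d)² = 2 × (3.971 / 0.8451)² = 44.17.
Rounding up, n = 45 per group.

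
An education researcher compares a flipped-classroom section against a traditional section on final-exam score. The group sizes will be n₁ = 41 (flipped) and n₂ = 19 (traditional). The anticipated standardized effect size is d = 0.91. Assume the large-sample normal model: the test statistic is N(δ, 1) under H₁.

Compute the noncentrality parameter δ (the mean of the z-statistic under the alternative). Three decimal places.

δ ≈ 3.279

δ = d / √(1/n₁ + 1/n₂) = 0.91 / √(1/41 + 1/19) = 3.2789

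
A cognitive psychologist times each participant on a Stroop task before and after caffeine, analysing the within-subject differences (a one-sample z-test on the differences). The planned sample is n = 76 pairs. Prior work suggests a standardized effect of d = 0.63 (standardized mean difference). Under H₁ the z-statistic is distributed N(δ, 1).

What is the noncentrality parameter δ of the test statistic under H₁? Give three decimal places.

The noncentrality parameter scales effect size by the design's sample-size factor: δ = d·√n = 0.63 × √76 = 5.4922

δ ≈ 5.492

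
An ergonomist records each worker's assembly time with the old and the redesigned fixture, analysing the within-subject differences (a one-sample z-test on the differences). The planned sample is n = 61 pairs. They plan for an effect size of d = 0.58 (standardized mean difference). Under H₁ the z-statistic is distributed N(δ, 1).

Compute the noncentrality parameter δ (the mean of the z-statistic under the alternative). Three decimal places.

δ ≈ 4.530

δ = d·√n = 0.58 × √61 = 4.5299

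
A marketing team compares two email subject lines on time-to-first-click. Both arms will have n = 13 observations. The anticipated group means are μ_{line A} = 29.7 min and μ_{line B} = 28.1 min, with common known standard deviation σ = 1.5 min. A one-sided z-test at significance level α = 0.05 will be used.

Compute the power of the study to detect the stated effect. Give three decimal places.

Power ≈ 0.859

Standardized effect: d = |μ_{line A} − μ_{line B}| / σ = |29.7 − 28.1| / 1.5 = 1.0667
Noncentrality parameter: δ = d·√(n/2) = 1.0667 × √(13/2) = 2.7195
Critical value for a one-sided test at α = 0.05: z_α = 1.645.
Power = Φ(δ − 1.645) = Φ(1.075) = 0.8587.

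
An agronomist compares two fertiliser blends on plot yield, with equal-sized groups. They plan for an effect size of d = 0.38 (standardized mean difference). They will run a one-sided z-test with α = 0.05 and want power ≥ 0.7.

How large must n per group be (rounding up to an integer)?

Set Φ(δ − 1.645) = 0.7; then δ − 1.645 = Φ⁻¹(0.7) = 0.524, giving δ = 2.169.
δ = d·√(n/2) ⇒ n = 2(δ/d)² = 2 × (2.169 / 0.38)² = 65.18.
Rounding up, n = 66 per group.

n = 66 per group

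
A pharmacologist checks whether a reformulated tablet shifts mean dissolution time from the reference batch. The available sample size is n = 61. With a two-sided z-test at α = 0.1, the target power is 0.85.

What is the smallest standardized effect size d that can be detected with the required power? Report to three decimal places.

d ≈ 0.343

Need Φ(δ − 1.645) = 0.85, so δ = 1.645 + 1.036 = 2.681.
(The second rejection-region term Φ(−δ − z_{α/2}) is negligible and dropped.)
δ = d·√n ⇒ d = δ/√n = 2.681/√61 = 0.3433.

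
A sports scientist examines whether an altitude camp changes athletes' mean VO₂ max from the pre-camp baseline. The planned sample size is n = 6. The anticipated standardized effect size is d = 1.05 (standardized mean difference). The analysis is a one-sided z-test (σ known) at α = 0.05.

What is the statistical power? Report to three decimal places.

Noncentrality parameter: λ = d·√n = 1.05 × √6 = 2.5720
Critical value for a one-sided test at α = 0.05: z_α = 1.645.
Power = Φ(λ − 1.645) = Φ(0.927) = 0.8231.

Power ≈ 0.823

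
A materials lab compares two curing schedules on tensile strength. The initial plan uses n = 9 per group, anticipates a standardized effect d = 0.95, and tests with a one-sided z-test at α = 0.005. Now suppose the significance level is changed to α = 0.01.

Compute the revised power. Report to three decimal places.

Power ≈ 0.378

δ = d·√(n/2) = 0.95 × √(9/2) = 2.0153 (unchanged). New critical value: z_{0.01} = 2.326.
Revised power = P(Z > 2.326 − δ) = Φ(-0.311) = 0.3779.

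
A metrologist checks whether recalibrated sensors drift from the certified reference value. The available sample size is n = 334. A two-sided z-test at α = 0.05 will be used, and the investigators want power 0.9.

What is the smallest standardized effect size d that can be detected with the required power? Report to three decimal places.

Required noncentrality: δ = z_{0.025} + z_{0.10} = 1.960 + 1.282 = 3.242.
(Lower-tail contribution to power is negligible for δ > 0.)
δ = d·√n ⇒ d = δ/√n = 3.242/√334 = 0.1774.

d ≈ 0.177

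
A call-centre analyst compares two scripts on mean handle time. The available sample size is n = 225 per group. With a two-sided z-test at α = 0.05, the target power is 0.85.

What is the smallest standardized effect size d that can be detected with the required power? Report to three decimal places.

Need Φ(δ − 1.960) = 0.85, so δ = 1.960 + 1.036 = 2.996.
(The second rejection-region term Φ(−δ − z_{α/2}) is negligible and dropped.)
δ = d·√(n/2) ⇒ d = δ/√(n/2) = 2.996/√(225/2) = 0.2825.

d ≈ 0.283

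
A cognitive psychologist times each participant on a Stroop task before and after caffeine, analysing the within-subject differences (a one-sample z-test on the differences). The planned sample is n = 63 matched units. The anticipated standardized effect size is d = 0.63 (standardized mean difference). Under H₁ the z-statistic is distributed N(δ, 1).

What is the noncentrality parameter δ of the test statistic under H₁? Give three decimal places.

δ ≈ 5.000

δ = d·√n = 0.63 × √63 = 5.0005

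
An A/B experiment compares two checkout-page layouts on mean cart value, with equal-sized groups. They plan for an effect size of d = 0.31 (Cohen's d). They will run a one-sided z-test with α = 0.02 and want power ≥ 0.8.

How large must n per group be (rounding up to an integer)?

n = 175 per group

Set Φ(δ − 2.054) = 0.8; then δ − 2.054 = Φ⁻¹(0.8) = 0.842, giving δ = 2.895.
δ = d·√(n/2) ⇒ n = 2(δ/d)² = 2 × (2.895 / 0.31)² = 174.47.
Round up to the next whole unit.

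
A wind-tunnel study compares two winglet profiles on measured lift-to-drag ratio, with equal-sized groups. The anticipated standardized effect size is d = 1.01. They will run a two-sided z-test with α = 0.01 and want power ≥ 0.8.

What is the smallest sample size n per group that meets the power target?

n = 23 per group

For power 0.8 need Φ(δ − z_{0.005}) = 0.8, so δ = z_{0.005} + z_{0.20} = 2.576 + 0.842 = 3.417.
(The Φ(−δ − z_{α/2}) term is vanishingly small for δ > 0 and is dropped in the standard sample-size formula.)
δ = d·√(n/2) ⇒ n = 2(δ/d)² = 2 × (3.417 / 1.01)² = 22.90.
Round up to the next whole unit.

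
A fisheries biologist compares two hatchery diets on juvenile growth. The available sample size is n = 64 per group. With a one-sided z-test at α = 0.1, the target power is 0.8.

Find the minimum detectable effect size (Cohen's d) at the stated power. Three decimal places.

Need Φ(δ − 1.282) = 0.8, so δ = 1.282 + 0.842 = 2.123.
δ = d·√(n/2) ⇒ d = δ/√(n/2) = 2.123/√(64/2) = 0.3753.

d ≈ 0.375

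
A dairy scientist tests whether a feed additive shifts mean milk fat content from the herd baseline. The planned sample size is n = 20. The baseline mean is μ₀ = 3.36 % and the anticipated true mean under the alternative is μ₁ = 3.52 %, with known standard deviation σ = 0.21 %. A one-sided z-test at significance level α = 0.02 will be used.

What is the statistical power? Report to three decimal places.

Standardized effect: d = |μ₁ − μ₀| / σ = |3.52 − 3.36| / 0.21 = 0.7619
Noncentrality parameter: δ = d·√n = 0.7619 × √20 = 3.4073
Critical value for a one-sided test at α = 0.02: z_α = 2.054.
Power = P(Z > 2.054 − δ) = Φ(1.354) = 0.9121.

Power ≈ 0.912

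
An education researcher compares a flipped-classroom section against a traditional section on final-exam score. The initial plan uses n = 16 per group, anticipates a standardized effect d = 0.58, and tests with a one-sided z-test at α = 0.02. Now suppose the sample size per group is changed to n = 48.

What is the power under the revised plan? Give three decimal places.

With n = 48 per group: δ = d·√(n/2) = 0.58 × √(48/2) = 2.8414. Critical value z_{0.02} = 2.054.
Revised power = Φ(δ − 2.054) = Φ(0.788) = 0.7846.

Power ≈ 0.785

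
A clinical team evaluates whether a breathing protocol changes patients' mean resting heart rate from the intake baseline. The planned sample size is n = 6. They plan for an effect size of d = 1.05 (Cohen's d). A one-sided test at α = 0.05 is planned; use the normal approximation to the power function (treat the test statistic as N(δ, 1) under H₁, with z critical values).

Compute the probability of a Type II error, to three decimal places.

β ≈ 0.177

Noncentrality parameter: δ = d·√n = 1.05 × √6 = 2.5720
One-sided α = 0.05 → critical value z_{0.05} = 1.645.
Power = P(Z > 1.645 − δ) = Φ(0.927) = 0.8231.
Type II error: β = 1 − power = 1 − 0.8231 = 0.1769.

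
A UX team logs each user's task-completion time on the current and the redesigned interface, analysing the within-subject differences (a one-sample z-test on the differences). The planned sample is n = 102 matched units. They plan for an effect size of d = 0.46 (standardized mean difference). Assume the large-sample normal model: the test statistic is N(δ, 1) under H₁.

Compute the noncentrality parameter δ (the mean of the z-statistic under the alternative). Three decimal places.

δ = d·√n = 0.46 × √102 = 4.6458

δ ≈ 4.646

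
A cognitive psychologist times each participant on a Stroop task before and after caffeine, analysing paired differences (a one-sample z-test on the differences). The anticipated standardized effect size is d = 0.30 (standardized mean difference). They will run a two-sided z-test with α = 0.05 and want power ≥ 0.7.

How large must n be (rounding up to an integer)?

n = 69

Set Φ(δ − 1.960) = 0.7; then δ − 1.960 = Φ⁻¹(0.7) = 0.524, giving δ = 2.484.
(For δ > 0 the lower-tail rejection region contributes negligibly to power, so the one-term inversion is standard.)
δ = d·√n ⇒ n = (δ/d)² = (2.484 / 0.30)² = 68.58.
Round up to the next whole unit.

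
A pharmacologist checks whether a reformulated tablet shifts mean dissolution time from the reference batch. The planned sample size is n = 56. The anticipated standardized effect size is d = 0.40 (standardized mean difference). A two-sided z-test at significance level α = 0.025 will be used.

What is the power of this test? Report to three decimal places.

Power ≈ 0.774

Noncentrality parameter: δ = d·√n = 0.40 × √56 = 2.9933
Two-sided α = 0.025 → critical value z_{0.0125} = 2.241.
Power = Φ(δ − 2.241) + Φ(−δ − 2.241) = Φ(0.752) + Φ(-5.235) = 0.7740 + 0.0000 = 0.7740.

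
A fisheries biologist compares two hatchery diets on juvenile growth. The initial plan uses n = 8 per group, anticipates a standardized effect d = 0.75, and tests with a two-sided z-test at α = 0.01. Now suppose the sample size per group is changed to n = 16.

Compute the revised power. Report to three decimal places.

With n = 16 per group: δ = d·√(n/2) = 0.75 × √(16/2) = 2.1213. Critical value z_{0.005} = 2.576.
Revised power = Φ(δ − 2.576) + Φ(−δ − 2.576) = Φ(-0.455) + Φ(-4.697) = 0.3247 + 0.0000 = 0.3247.

Power ≈ 0.325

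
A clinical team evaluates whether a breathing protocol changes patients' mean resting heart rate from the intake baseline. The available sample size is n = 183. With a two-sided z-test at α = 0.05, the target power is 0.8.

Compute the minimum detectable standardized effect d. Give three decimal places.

Required noncentrality: δ = z_{0.025} + z_{0.20} = 1.960 + 0.842 = 2.802.
(Lower-tail contribution to power is negligible for δ > 0.)
δ = d·√n ⇒ d = δ/√n = 2.802/√183 = 0.2071.

d ≈ 0.207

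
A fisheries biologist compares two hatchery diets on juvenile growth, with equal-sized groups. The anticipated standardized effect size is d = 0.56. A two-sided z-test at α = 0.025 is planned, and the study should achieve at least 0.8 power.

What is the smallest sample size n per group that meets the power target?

n = 61 per group

Set Φ(δ − 2.241) = 0.8; then δ − 2.241 = Φ⁻¹(0.8) = 0.842, giving δ = 3.083.
(Ignoring the negligible lower-tail rejection probability gives the usual closed-form inversion.)
δ = d·√(n/2) ⇒ n = 2(δ/d)² = 2 × (3.083 / 0.56)² = 60.62.
Rounding up, n = 61 per group.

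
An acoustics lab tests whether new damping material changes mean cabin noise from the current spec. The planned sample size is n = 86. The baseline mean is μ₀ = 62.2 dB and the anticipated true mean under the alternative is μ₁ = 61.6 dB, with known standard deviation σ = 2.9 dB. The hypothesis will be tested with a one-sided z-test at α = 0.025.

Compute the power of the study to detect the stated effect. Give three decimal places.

Standardized effect: d = |μ₁ − μ₀| / σ = |61.6 − 62.2| / 2.9 = 0.2069
Noncentrality parameter: δ = d·√n = 0.2069 × √86 = 1.9187
One-sided α = 0.025 → critical value z_{0.025} = 1.960.
Power = Φ(δ − 1.960) = Φ(-0.041) = 0.4835.

Power ≈ 0.484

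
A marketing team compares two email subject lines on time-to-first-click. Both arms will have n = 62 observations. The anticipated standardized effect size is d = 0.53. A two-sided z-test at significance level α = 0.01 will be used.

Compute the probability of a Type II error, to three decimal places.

Noncentrality parameter: δ = d·√(n/2) = 0.53 × √(62/2) = 2.9509
Critical value for a two-sided test at α = 0.01: z_{α/2} = 2.576.
Power = Φ(δ − 2.576) + Φ(−δ − 2.576) = Φ(0.375) + Φ(-5.527) = 0.6462 + 0.0000 = 0.6462.
Type II error: β = 1 − power = 1 − 0.6462 = 0.3538.

β ≈ 0.354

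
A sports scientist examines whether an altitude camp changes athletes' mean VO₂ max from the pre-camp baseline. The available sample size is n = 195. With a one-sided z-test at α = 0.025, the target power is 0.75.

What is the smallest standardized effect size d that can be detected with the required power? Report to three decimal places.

d ≈ 0.189

Need Φ(δ − 1.960) = 0.75, so δ = 1.960 + 0.674 = 2.634.
δ = d·√n ⇒ d = δ/√n = 2.634/√195 = 0.1887.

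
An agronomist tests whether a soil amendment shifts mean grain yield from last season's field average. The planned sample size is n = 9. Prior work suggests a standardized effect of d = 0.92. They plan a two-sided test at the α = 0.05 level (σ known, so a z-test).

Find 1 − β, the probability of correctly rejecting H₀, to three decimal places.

Power ≈ 0.788

Noncentrality parameter: δ = d·√n = 0.92 × √9 = 2.7600
Two-sided α = 0.05 → critical value z_{0.025} = 1.960.
Power = Φ(δ − 1.960) + Φ(−δ − 1.960) = Φ(0.800) + Φ(-4.720) = 0.7882 + 0.0000 = 0.7882.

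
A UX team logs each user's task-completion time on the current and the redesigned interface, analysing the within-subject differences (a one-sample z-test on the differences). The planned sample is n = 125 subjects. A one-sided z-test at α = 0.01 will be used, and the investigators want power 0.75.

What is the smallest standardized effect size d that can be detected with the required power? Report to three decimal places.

d ≈ 0.268

Need Φ(δ − 2.326) = 0.75, so δ = 2.326 + 0.674 = 3.001.
δ = d·√n ⇒ d = δ/√n = 3.001/√125 = 0.2684.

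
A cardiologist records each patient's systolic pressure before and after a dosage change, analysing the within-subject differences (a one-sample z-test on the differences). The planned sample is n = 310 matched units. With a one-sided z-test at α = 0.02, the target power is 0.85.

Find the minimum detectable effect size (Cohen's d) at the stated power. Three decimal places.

d ≈ 0.176

Need Φ(δ − 2.054) = 0.85, so δ = 2.054 + 1.036 = 3.090.
δ = d·√n ⇒ d = δ/√n = 3.090/√310 = 0.1755.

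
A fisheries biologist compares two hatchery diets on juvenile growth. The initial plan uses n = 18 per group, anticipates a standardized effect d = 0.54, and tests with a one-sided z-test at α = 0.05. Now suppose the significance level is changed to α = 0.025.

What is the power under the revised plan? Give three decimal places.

δ = d·√(n/2) = 0.54 × √(18/2) = 1.6200 (unchanged). New critical value: z_{0.025} = 1.960.
Revised power = P(Z > 1.960 − δ) = Φ(-0.340) = 0.3669.

Power ≈ 0.367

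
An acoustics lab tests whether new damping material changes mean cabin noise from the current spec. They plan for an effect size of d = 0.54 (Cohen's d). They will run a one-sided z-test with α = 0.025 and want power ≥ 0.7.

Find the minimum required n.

n = 22

Set Φ(δ − 1.960) = 0.7; then δ − 1.960 = Φ⁻¹(0.7) = 0.524, giving δ = 2.484.
δ = d·√n ⇒ n = (δ/d)² = (2.484 / 0.54)² = 21.17.
Rounding up, n = 22.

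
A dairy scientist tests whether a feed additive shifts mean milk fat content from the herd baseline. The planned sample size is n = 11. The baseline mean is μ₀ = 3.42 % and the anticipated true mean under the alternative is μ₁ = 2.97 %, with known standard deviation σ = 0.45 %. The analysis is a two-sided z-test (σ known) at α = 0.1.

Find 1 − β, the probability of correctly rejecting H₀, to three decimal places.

Standardized effect: d = |μ₁ − μ₀| / σ = |2.97 − 3.42| / 0.45 = 1.0000
Noncentrality parameter: δ = d·√n = 1.0000 × √11 = 3.3166
Critical value for a two-sided test at α = 0.1: z_{α/2} = 1.645.
Power = Φ(δ − 1.645) + Φ(−δ − 1.645) = Φ(1.672) + Φ(-4.961) = 0.9527 + 0.0000 = 0.9527.

Power ≈ 0.953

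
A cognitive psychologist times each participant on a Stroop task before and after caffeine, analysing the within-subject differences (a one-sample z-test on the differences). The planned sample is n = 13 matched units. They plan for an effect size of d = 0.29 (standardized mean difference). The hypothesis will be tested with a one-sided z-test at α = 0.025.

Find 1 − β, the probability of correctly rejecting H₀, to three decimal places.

Power ≈ 0.180

Noncentrality parameter: δ = d·√n = 0.29 × √13 = 1.0456
Critical value for a one-sided test at α = 0.025: z_α = 1.960.
Power = P(Z > 1.960 − δ) = Φ(-0.914) = 0.1803.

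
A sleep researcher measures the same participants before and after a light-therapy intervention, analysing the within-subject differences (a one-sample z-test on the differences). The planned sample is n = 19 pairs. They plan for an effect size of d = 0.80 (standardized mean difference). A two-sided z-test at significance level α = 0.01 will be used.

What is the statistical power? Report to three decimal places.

Noncentrality parameter: δ = d·√n = 0.80 × √19 = 3.4871
Two-sided α = 0.01 → critical value z_{0.005} = 2.576.
Power = Φ(δ − 2.576) + Φ(−δ − 2.576) = Φ(0.911) + Φ(-6.063) = 0.8189 + 0.0000 = 0.8189.

Power ≈ 0.819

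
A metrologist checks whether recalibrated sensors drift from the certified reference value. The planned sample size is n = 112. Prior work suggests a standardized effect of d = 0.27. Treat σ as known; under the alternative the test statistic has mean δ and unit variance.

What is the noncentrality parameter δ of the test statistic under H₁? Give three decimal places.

The noncentrality parameter scales effect size by the design's sample-size factor: δ = d·√n = 0.27 × √112 = 2.8574

δ ≈ 2.857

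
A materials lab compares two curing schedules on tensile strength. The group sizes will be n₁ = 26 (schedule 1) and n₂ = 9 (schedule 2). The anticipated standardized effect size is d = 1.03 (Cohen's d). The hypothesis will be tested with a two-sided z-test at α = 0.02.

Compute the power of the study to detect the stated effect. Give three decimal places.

Noncentrality parameter: λ = d / √(1/n₁ + 1/n₂) = 1.03 / √(1/26 + 1/9) = 2.6632
Two-sided α = 0.02 → critical value z_{0.01} = 2.326.
Power = Φ(λ − 2.326) + Φ(−λ − 2.326) = Φ(0.337) + Φ(-4.990) = 0.6319 + 0.0000 = 0.6319.

Power ≈ 0.632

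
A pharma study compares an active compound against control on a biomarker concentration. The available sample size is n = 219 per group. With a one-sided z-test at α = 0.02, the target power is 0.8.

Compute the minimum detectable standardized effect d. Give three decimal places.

Need Φ(δ − 2.054) = 0.8, so δ = 2.054 + 0.842 = 2.895.
δ = d·√(n/2) ⇒ d = δ/√(n/2) = 2.895/√(219/2) = 0.2767.

d ≈ 0.277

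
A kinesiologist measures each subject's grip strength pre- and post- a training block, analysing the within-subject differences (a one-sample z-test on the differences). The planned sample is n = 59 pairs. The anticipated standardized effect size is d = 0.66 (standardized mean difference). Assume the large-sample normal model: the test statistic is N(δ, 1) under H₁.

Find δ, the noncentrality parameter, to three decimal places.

δ = d·√n = 0.66 × √59 = 5.0696

δ ≈ 5.070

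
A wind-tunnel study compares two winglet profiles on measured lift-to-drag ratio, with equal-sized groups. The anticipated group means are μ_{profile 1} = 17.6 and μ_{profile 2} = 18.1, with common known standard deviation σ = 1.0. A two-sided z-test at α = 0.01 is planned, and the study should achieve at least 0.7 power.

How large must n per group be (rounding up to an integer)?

n = 77 per group

Standardized effect: d = |μ_{profile 1} − μ_{profile 2}| / σ = |17.6 − 18.1| / 1.0 = 0.5000
For power 0.7 need Φ(δ − z_{0.005}) = 0.7, so δ = z_{0.005} + z_{0.30} = 2.576 + 0.524 = 3.100.
(For δ > 0 the lower-tail rejection region contributes negligibly to power, so the one-term inversion is standard.)
δ = d·√(n/2) ⇒ n = 2(δ/d)² = 2 × (3.100 / 0.5000)² = 76.89.
Rounding up, n = 77 per group.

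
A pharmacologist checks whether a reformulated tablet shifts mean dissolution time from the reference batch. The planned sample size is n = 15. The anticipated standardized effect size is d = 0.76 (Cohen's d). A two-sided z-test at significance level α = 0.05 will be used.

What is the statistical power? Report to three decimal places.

Power ≈ 0.837

Noncentrality parameter: δ = d·√n = 0.76 × √15 = 2.9435
Critical value for a two-sided test at α = 0.05: z_{α/2} = 1.960.
Power = Φ(δ − 1.960) + Φ(−δ − 1.960) = Φ(0.984) + Φ(-4.903) = 0.8373 + 0.0000 = 0.8373.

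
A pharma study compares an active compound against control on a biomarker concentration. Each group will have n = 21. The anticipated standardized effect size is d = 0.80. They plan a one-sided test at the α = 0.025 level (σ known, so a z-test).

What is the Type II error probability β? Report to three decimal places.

β ≈ 0.264

Noncentrality parameter: δ = d·√(n/2) = 0.80 × √(21/2) = 2.5923
One-sided α = 0.025 → critical value z_{0.025} = 1.960.
Power = Φ(δ − 1.960) = Φ(0.632) = 0.7364.
Type II error: β = 1 − power = 1 − 0.7364 = 0.2636.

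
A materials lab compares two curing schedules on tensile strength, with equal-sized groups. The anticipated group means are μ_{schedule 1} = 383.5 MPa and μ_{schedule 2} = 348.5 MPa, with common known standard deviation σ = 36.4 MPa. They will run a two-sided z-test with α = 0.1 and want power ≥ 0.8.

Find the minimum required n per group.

Standardized effect: d = |μ_{schedule 1} − μ_{schedule 2}| / σ = |383.5 − 348.5| / 36.4 = 0.9615
Set Φ(δ − 1.645) = 0.8; then δ − 1.645 = Φ⁻¹(0.8) = 0.842, giving δ = 2.486.
(Ignoring the negligible lower-tail rejection probability gives the usual closed-form inversion.)
δ = d·√(n/2) ⇒ n = 2(δ/d)² = 2 × (2.486 / 0.9615)² = 13.37.
Rounding up, n = 14 per group.

n = 14 per group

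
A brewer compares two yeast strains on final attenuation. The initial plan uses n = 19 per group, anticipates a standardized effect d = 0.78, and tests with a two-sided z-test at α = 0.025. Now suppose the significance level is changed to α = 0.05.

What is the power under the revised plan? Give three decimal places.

Power ≈ 0.672

δ = d·√(n/2) = 0.78 × √(19/2) = 2.4041 (unchanged). New critical value: z_{0.025} = 1.960.
Revised power = Φ(δ − 1.960) + Φ(−δ − 1.960) = Φ(0.444) + Φ(-4.364) = 0.6715 + 0.0000 = 0.6715.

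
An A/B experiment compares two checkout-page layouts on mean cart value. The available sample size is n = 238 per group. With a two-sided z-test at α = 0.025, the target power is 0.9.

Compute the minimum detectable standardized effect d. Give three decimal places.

Required noncentrality: δ = z_{0.0125} + z_{0.10} = 2.241 + 1.282 = 3.523.
(Lower-tail contribution to power is negligible for δ > 0.)
δ = d·√(n/2) ⇒ d = δ/√(n/2) = 3.523/√(238/2) = 0.3229.

d ≈ 0.323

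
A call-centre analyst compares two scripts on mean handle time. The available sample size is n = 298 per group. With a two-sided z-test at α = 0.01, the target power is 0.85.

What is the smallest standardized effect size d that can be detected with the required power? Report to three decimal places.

Need Φ(δ − 2.576) = 0.85, so δ = 2.576 + 1.036 = 3.612.
(The second rejection-region term Φ(−δ − z_{α/2}) is negligible and dropped.)
δ = d·√(n/2) ⇒ d = δ/√(n/2) = 3.612/√(298/2) = 0.2959.

d ≈ 0.296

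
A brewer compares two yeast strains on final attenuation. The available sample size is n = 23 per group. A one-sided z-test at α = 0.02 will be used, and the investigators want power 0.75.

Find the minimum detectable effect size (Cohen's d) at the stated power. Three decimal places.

Need Φ(δ − 2.054) = 0.75, so δ = 2.054 + 0.674 = 2.728.
δ = d·√(n/2) ⇒ d = δ/√(n/2) = 2.728/√(23/2) = 0.8045.

d ≈ 0.805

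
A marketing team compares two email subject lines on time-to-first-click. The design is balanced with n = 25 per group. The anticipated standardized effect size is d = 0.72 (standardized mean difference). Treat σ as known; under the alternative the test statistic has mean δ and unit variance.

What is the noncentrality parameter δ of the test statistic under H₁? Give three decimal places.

The noncentrality parameter scales effect size by the design's sample-size factor: δ = d·√(n/2) = 0.72 × √(25/2) = 2.5456

δ ≈ 2.546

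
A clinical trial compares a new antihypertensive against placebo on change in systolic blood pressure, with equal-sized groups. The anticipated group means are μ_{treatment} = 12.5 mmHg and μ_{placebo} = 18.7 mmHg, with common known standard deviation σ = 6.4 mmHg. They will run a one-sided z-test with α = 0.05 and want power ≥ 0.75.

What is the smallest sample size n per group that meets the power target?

n = 12 per group

Standardized effect: d = |μ_{treatment} − μ_{placebo}| / σ = |12.5 − 18.7| / 6.4 = 0.9688
For power 0.75 need Φ(δ − z_{0.05}) = 0.75, so δ = z_{0.05} + z_{0.25} = 1.645 + 0.674 = 2.319.
δ = d·√(n/2) ⇒ n = 2(δ/d)² = 2 × (2.319 / 0.9688)² = 11.46.
Rounding up, n = 12 per group.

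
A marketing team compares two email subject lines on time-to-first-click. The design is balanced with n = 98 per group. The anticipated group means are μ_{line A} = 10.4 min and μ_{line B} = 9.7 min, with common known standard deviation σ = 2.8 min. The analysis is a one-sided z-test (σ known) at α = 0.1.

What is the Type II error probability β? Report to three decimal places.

β ≈ 0.320

Standardized effect: d = |μ_{line A} − μ_{line B}| / σ = |10.4 − 9.7| / 2.8 = 0.2500
Noncentrality parameter: δ = d·√(n/2) = 0.2500 × √(98/2) = 1.7500
Critical value for a one-sided test at α = 0.1: z_α = 1.282.
Power = P(Z > 1.282 − δ) = Φ(0.468) = 0.6803.
Type II error: β = 1 − power = 1 − 0.6803 = 0.3197.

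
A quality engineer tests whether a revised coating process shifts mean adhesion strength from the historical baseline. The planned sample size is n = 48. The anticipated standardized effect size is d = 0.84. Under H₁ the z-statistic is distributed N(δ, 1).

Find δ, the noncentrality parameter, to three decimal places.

δ = d·√n = 0.84 × √48 = 5.8197

δ ≈ 5.820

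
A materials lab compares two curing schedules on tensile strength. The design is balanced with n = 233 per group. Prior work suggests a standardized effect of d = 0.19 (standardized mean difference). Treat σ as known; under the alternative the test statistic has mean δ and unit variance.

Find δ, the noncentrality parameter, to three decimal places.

δ ≈ 2.051

The noncentrality parameter scales effect size by the design's sample-size factor: δ = d·√(n/2) = 0.19 × √(233/2) = 2.0508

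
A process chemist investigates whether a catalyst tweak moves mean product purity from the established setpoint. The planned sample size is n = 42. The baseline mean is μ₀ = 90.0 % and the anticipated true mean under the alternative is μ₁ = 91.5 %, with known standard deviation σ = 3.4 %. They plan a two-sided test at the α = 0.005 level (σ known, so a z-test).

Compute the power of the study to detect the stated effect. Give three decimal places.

Power ≈ 0.521

Standardized effect: d = |μ₁ − μ₀| / σ = |91.5 − 90.0| / 3.4 = 0.4412
Noncentrality parameter: δ = d·√n = 0.4412 × √42 = 2.8592
Critical value for a two-sided test at α = 0.005: z_{α/2} = 2.807.
Power = Φ(δ − 2.807) + Φ(−δ − 2.807) = Φ(0.052) + Φ(-5.666) = 0.5208 + 0.0000 = 0.5208.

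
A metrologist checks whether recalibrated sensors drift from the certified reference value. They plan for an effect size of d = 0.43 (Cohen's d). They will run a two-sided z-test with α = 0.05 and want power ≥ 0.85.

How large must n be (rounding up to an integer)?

n = 49

For power 0.85 need Φ(δ − z_{0.025}) = 0.85, so δ = z_{0.025} + z_{0.15} = 1.960 + 1.036 = 2.996.
(Ignoring the negligible lower-tail rejection probability gives the usual closed-form inversion.)
δ = d·√n ⇒ n = (δ/d)² = (2.996 / 0.43)² = 48.56.
Round up to the next whole unit.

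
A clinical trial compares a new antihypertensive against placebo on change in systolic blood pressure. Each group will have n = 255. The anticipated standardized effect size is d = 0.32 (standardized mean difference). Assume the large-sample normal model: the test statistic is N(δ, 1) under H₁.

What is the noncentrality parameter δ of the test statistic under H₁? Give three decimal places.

The noncentrality parameter scales effect size by the design's sample-size factor: δ = d·√(n/2) = 0.32 × √(255/2) = 3.6133

δ ≈ 3.613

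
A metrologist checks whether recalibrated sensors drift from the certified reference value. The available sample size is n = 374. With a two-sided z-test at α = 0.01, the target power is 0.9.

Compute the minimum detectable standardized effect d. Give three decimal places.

Need Φ(δ − 2.576) = 0.9, so δ = 2.576 + 1.282 = 3.857.
(The second rejection-region term Φ(−δ − z_{α/2}) is negligible and dropped.)
δ = d·√n ⇒ d = δ/√n = 3.857/√374 = 0.1995.

d ≈ 0.199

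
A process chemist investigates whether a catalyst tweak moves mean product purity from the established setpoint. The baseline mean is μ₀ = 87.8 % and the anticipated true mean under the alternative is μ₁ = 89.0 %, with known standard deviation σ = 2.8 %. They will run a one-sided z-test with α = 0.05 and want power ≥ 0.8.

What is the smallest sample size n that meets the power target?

Standardized effect: d = |μ₁ − μ₀| / σ = |89.0 − 87.8| / 2.8 = 0.4286
For power 0.8 need Φ(δ − z_{0.05}) = 0.8, so δ = z_{0.05} + z_{0.20} = 1.645 + 0.842 = 2.486.
δ = d·√n ⇒ n = (δ/d)² = (2.486 / 0.4286)² = 33.66.
Rounding up, n = 34.

n = 34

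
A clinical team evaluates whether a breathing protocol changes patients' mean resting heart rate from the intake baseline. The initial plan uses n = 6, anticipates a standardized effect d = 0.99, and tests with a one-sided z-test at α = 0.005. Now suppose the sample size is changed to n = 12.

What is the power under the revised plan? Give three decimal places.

Power ≈ 0.803

With n = 12: δ = d·√n = 0.99 × √12 = 3.4295. Critical value z_{0.005} = 2.576.
Revised power = Φ(δ − 2.576) = Φ(0.854) = 0.8033.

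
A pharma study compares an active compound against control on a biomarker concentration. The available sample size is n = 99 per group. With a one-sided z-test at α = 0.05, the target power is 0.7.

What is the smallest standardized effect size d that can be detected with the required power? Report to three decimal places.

d ≈ 0.308

Required noncentrality: δ = z_{0.05} + z_{0.30} = 1.645 + 0.524 = 2.169.
δ = d·√(n/2) ⇒ d = δ/√(n/2) = 2.169/√(99/2) = 0.3083.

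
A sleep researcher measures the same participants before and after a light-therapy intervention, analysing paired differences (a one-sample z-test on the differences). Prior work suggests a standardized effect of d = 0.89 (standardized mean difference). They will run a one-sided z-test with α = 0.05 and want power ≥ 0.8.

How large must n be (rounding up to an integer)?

n = 8

Set Φ(δ − 1.645) = 0.8; then δ − 1.645 = Φ⁻¹(0.8) = 0.842, giving δ = 2.486.
δ = d·√n ⇒ n = (δ/d)² = (2.486 / 0.89)² = 7.81.
Round up to the next whole unit.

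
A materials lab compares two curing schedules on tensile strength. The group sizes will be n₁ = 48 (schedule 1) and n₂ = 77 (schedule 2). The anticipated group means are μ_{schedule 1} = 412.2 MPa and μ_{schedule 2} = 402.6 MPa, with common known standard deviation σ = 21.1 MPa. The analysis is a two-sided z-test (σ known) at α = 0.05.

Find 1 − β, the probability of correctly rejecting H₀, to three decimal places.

Standardized effect: d = |μ_{schedule 1} − μ_{schedule 2}| / σ = |412.2 − 402.6| / 21.1 = 0.4550
Noncentrality parameter: δ = d / √(1/n₁ + 1/n₂) = 0.4550 / √(1/48 + 1/77) = 2.4740
Critical value for a two-sided test at α = 0.05: z_{α/2} = 1.960.
Power = Φ(δ − 1.960) + Φ(−δ − 1.960) = Φ(0.514) + Φ(-4.434) = 0.6964 + 0.0000 = 0.6964.

Power ≈ 0.696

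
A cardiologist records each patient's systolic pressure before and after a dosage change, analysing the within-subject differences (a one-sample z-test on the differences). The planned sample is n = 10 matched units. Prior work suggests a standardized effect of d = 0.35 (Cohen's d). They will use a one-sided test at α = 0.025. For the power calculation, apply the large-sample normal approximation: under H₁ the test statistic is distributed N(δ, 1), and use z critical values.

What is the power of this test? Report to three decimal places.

Noncentrality parameter: δ = d·√n = 0.35 × √10 = 1.1068
One-sided α = 0.025 → critical value z_{0.025} = 1.960.
Power = P(Z > 1.960 − δ) = Φ(-0.853) = 0.1968.

Power ≈ 0.197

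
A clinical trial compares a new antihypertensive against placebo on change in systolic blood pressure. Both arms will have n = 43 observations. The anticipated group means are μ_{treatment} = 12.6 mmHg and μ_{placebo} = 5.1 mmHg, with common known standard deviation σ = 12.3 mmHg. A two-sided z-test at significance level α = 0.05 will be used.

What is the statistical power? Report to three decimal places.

Power ≈ 0.807

Standardized effect: d = |μ_{treatment} − μ_{placebo}| / σ = |12.6 − 5.1| / 12.3 = 0.6098
Noncentrality parameter: δ = d·√(n/2) = 0.6098 × √(43/2) = 2.8273
Critical value for a two-sided test at α = 0.05: z_{α/2} = 1.960.
Power = Φ(δ − 1.960) + Φ(−δ − 1.960) = Φ(0.867) + Φ(-4.787) = 0.8071 + 0.0000 = 0.8071.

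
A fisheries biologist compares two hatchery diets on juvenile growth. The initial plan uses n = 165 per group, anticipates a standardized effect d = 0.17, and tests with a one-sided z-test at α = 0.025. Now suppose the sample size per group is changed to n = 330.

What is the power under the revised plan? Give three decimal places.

With n = 330 per group: δ = d·√(n/2) = 0.17 × √(330/2) = 2.1837. Critical value z_{0.025} = 1.960.
Revised power = Φ(δ − 1.960) = Φ(0.224) = 0.5885.

Power ≈ 0.589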